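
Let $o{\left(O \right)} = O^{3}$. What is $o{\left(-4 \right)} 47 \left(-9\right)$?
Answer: $27072$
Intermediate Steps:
$o{\left(-4 \right)} 47 \left(-9\right) = \left(-4\right)^{3} \cdot 47 \left(-9\right) = \left(-64\right) 47 \left(-9\right) = \left(-3008\right) \left(-9\right) = 27072$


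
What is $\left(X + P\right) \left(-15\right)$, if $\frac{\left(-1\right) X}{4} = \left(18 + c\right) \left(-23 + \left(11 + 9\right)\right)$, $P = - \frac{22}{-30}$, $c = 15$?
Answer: $-5951$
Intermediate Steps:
$P = \frac{11}{15}$ ($P = \left(-22\right) \left(- \frac{1}{30}\right) = \frac{11}{15} \approx 0.73333$)
$X = 396$ ($X = - 4 \left(18 + 15\right) \left(-23 + \left(11 + 9\right)\right) = - 4 \cdot 33 \left(-23 + 20\right) = - 4 \cdot 33 \left(-3\right) = \left(-4\right) \left(-99\right) = 396$)
$\left(X + P\right) \left(-15\right) = \left(396 + \frac{11}{15}\right) \left(-15\right) = \frac{5951}{15} \left(-15\right) = -5951$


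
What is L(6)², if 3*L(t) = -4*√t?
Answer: 32/3 ≈ 10.667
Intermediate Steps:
L(t) = -4*√t/3 (L(t) = (-4*√t)/3 = -4*√t/3)
L(6)² = (-4*√6/3)² = 32/3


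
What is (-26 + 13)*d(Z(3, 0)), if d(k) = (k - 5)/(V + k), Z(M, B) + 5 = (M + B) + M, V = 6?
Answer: 52/7 ≈ 7.4286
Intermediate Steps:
Z(M, B) = -5 + B + 2*M (Z(M, B) = -5 + ((M + B) + M) = -5 + ((B + M) + M) = -5 + (B + 2*M) = -5 + B + 2*M)
d(k) = (-5 + k)/(6 + k) (d(k) = (k - 5)/(6 + k) = (-5 + k)/(6 + k))
(-26 + 13)*d(Z(3, 0)) = (-26 + 13)*((-5 + (-5 + 0 + 2*3))/(6 + (-5 + 0 + 2*3))) = -13*(-5 + (-5 + 0 + 6))/(6 + (-5 + 0 + 6)) = -13*(-5 + 1)/(6 + 1) = -13*(-4)/7 = -13*(-4/7) = 52/7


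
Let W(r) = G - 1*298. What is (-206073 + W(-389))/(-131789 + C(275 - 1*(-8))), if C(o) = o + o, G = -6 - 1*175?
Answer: 206552/131223 ≈ 1.5741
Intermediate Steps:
G = -181 (G = -6 - 175 = -181)
W(r) = -479 (W(r) = -181 - 1*298 = -181 - 298 = -479)
C(o) = 2*o
(-206073 + W(-389))/(-131789 + C(275 - 1*(-8))) = (-206073 - 479)/(-131789 + 2*(275 - 1*(-8))) = -206552/(-131789 + 2*(275 + 8)) = -206552/(-131789 + 2*283) = -206552/(-131789 + 566) = -206552/(-131223) = -206552*(-1/131223) = 206552/131223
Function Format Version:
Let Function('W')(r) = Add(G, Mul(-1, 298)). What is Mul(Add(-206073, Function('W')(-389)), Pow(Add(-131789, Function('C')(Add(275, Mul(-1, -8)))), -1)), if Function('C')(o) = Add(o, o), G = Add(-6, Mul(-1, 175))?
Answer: Rational(206552, 131223) ≈ 1.5741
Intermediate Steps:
G = -181 (G = Add(-6, -175) = -181)
Function('W')(r) = -479 (Function('W')(r) = Add(-181, Mul(-1, 298)) = Add(-181, -298) = -479)
Function('C')(o) = Mul(2, o)
Mul(Add(-206073, Function('W')(-389)), Pow(Add(-131789, Function('C')(Add(275, Mul(-1, -8)))), -1)) = Mul(Add(-206073, -479), Pow(Add(-131789, Mul(2, Add(275, Mul(-1, -8)))), -1)) = Mul(-206552, Pow(Add(-131789, Mul(2, Add(275, 8))), -1)) = Mul(-206552, Pow(Add(-131789, Mul(2, 283)), -1)) = Mul(-206552, Pow(Add(-131789, 566), -1)) = Mul(-206552, Pow(-131223, -1)) = Mul(-206552, Rational(-1, 131223)) = Rational(206552, 131223)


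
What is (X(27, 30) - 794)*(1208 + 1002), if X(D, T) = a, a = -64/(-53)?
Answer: -92859780/53 ≈ -1.7521e+6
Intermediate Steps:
a = 64/53 (a = -64*(-1/53) = 64/53 ≈ 1.2075)
X(D, T) = 64/53
(X(27, 30) - 794)*(1208 + 1002) = (64/53 - 794)*(1208 + 1002) = -42018/53*2210 = -92859780/53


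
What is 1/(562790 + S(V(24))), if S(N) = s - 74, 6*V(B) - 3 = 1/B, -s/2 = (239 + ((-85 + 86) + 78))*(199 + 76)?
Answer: 1/387816 ≈ 2.5785e-6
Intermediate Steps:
s = -174900 (s = -2*(239 + ((-85 + 86) + 78))*(199 + 76) = -2*(239 + (1 + 78))*275 = -2*(239 + 79)*275 = -636*275 = -2*87450 = -174900)
V(B) = 1/2 + 1/(6*B)
S(N) = -174974 (S(N) = -174900 - 74 = -174974)
1/(562790 + S(V(24))) = 1/(562790 - 174974) = 1/387816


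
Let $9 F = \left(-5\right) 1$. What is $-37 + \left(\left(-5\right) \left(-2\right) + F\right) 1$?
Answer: $- \frac{248}{9} \approx -27.556$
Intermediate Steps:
$F = - \frac{5}{9}$ ($F = \frac{\left(-5\right) 1}{9} = \frac{1}{9} \left(-5\right) = - \frac{5}{9} \approx -0.55556$)
$-37 + \left(\left(-5\right) \left(-2\right) + F\right) 1 = -37 + \left(\left(-5\right) \left(-2\right) - \frac{5}{9}\right) 1 = -37 + \left(10 - \frac{5}{9}\right) 1 = -37 + \frac{85}{9} \cdot 1 = -37 + \frac{85}{9} = - \frac{248}{9}$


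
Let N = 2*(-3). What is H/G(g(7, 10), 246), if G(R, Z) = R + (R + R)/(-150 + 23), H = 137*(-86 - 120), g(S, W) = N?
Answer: 1792097/375 ≈ 4778.9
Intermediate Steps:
N = -6
g(S, W) = -6
H = -28222 (H = 137*(-206) = -28222)
G(R, Z) = 125*R/127 (G(R, Z) = R + (2*R)/(-127) = R + (2*R)*(-1/127) = R - 2*R/127 = 125*R/127)
H/G(g(7, 10), 246) = -28222/((125/127)*(-6)) = -28222/(-750/127) = -28222*(-127/750) = 1792097/375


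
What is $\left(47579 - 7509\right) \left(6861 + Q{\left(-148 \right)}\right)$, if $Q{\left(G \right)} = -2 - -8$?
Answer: $275160690$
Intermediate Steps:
$Q{\left(G \right)} = 6$ ($Q{\left(G \right)} = -2 + 8 = 6$)
$\left(47579 - 7509\right) \left(6861 + Q{\left(-148 \right)}\right) = \left(47579 - 7509\right) \left(6861 + 6\right) = 40070 \cdot 6867 = 275160690$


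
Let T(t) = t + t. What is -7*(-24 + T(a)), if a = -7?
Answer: 266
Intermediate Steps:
T(t) = 2*t
-7*(-24 + T(a)) = -7*(-24 + 2*(-7)) = -7*(-24 - 14) = -7*(-38) = 266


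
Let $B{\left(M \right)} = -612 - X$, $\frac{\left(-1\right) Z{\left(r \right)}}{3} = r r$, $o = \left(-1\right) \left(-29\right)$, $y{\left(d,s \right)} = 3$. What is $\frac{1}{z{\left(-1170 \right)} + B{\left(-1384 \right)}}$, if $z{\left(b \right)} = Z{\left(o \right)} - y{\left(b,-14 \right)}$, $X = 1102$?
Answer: $- \frac{1}{4240} \approx -0.00023585$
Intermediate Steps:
$o = 29$
$Z{\left(r \right)} = - 3 r^{2}$ ($Z{\left(r \right)} = - 3 r r = - 3 r^{2}$)
$B{\left(M \right)} = -1714$ ($B{\left(M \right)} = -612 - 1102 = -1714$)
$z{\left(b \right)} = -2526$ ($z{\left(b \right)} = - 3 \cdot 29^{2} - 3 = \left(-3\right) 841 - 3 = -2523 - 3 = -2526$)
$\frac{1}{z{\left(-1170 \right)} + B{\left(-1384 \right)}} = \frac{1}{-2526 - 1714} = \frac{1}{-4240} = - \frac{1}{4240}$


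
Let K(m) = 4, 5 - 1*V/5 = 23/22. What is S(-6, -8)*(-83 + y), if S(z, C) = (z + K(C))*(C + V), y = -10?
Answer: 24087/11 ≈ 2189.7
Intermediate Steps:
V = 435/22 (V = 25 - 115/22 = 435/22 ≈ 19.773)
S(z, C) = (4 + z)*(435/22 + C) (S(z, C) = (z + 4)*(C + 435/22) = (4 + z)*(435/22 + C))
S(-6, -8)*(-83 + y) = (870/11 + 4*(-8) + (435/22)*(-6) - 8*(-6))*(-83 - 10) = (870/11 - 32 - 1305/11 + 48)*(-93) = -259/11*(-93) = 24087/11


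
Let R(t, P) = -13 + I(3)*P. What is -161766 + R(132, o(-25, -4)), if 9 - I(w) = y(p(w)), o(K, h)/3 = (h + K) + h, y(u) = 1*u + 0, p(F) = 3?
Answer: -162373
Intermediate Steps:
y(u) = u (y(u) = u + 0 = u)
o(K, h) = 3*K + 6*h (o(K, h) = 3*((h + K) + h) = 3*((K + h) + h) = 3*(K + 2*h) = 3*K + 6*h)
I(w) = 6 (I(w) = 9 - 1*3 = 9 - 3 = 6)
R(t, P) = -13 + 6*P
-161766 + R(132, o(-25, -4)) = -161766 + (-13 + 6*(3*(-25) + 6*(-4))) = -161766 + (-13 + 6*(-75 - 24)) = -161766 + (-13 + 6*(-99)) = -161766 + (-13 - 594) = -161766 - 607 = -162373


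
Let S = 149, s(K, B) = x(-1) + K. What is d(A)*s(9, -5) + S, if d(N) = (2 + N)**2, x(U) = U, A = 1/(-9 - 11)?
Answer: 8971/50 ≈ 179.42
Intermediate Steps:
A = -1/20 (A = 1/(-20) = -1/20 ≈ -0.050000)
s(K, B) = -1 + K
d(A)*s(9, -5) + S = (2 - 1/20)**2*(-1 + 9) + 149 = (39/20)**2*8 + 149 = (1521/400)*8 + 149 = 1521/50 + 149 = 8971/50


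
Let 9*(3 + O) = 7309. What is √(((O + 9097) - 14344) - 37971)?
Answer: 4*I*√23855/3 ≈ 205.93*I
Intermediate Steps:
O = 7282/9 (O = -3 + (⅑)*7309 = -3 + 7309/9 = 7282/9 ≈ 809.11)
√(((O + 9097) - 14344) - 37971) = √(((7282/9 + 9097) - 14344) - 37971) = √((89155/9 - 14344) - 37971) = √(-39941/9 - 37971) = √(-381680/9) = 4*I*√23855/3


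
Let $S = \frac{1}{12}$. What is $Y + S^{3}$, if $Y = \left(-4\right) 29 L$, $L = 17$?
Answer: $- \frac{3407615}{1728} \approx -1972.0$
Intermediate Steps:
$S = \frac{1}{12} \approx 0.083333$
$Y = -1972$ ($Y = \left(-4\right) 29 \cdot 17 = \left(-116\right) 17 = -1972$)
$Y + S^{3} = -1972 + \left(\frac{1}{12}\right)^{3} = -1972 + \frac{1}{1728} = - \frac{3407615}{1728}$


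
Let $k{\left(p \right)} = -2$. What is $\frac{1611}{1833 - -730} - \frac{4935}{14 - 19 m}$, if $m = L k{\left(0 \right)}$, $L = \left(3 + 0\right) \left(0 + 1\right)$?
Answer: $- \frac{12442197}{328064} \approx -37.926$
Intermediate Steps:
$L = 3$ ($L = 3 \cdot 1 = 3$)
$m = -6$ ($m = 3 \left(-2\right) = -6$)
$\frac{1611}{1833 - -730} - \frac{4935}{14 - 19 m} = \frac{1611}{1833 - -730} - \frac{4935}{14 - -114} = \frac{1611}{1833 + 730} - \frac{4935}{14 + 114} = \frac{1611}{2563} - \frac{4935}{128} = - \frac{12442197}{328064}$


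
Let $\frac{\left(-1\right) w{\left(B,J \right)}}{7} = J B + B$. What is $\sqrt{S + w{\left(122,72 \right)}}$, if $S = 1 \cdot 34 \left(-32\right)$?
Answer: $i \sqrt{63430} \approx 251.85 i$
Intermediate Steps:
$w{\left(B,J \right)} = - 7 B - 7 B J$ ($w{\left(B,J \right)} = - 7 \left(J B + B\right) = - 7 \left(B J + B\right) = - 7 \left(B + B J\right) = - 7 B - 7 B J$)
$S = -1088$ ($S = 34 \left(-32\right) = -1088$)
$\sqrt{S + w{\left(122,72 \right)}} = \sqrt{-1088 - 854 \left(1 + 72\right)} = \sqrt{-1088 - 854 \cdot 73} = \sqrt{-1088 - 62342} = \sqrt{-63430} = i \sqrt{63430}$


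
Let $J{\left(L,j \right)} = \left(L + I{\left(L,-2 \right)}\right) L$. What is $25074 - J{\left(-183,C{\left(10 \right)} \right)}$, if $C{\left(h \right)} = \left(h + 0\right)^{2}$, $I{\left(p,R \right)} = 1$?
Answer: $-8232$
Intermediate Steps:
$C{\left(h \right)} = h^{2}$
$J{\left(L,j \right)} = L \left(1 + L\right)$ ($J{\left(L,j \right)} = \left(L + 1\right) L = \left(1 + L\right) L = L \left(1 + L\right)$)
$25074 - J{\left(-183,C{\left(10 \right)} \right)} = 25074 - - 183 \left(1 - 183\right) = 25074 - \left(-183\right) \left(-182\right) = 25074 - 33306 = -8232$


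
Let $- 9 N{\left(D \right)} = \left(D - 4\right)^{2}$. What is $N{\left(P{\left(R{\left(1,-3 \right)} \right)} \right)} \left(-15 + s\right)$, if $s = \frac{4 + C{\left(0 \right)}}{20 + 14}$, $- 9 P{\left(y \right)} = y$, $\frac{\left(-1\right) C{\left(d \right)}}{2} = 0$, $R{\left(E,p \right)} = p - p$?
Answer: $\frac{4048}{153} \approx 26.458$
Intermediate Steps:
$R{\left(E,p \right)} = 0$
$C{\left(d \right)} = 0$ ($C{\left(d \right)} = \left(-2\right) 0 = 0$)
$P{\left(y \right)} = - \frac{y}{9}$
$s = \frac{2}{17}$ ($s = \frac{4 + 0}{20 + 14} = \frac{4}{34} = 4 \cdot \frac{1}{34} = \frac{2}{17} \approx 0.11765$)
$N{\left(D \right)} = - \frac{\left(-4 + D\right)^{2}}{9}$ ($N{\left(D \right)} = - \frac{\left(D - 4\right)^{2}}{9} = - \frac{\left(-4 + D\right)^{2}}{9}$)
$N{\left(P{\left(R{\left(1,-3 \right)} \right)} \right)} \left(-15 + s\right) = - \frac{\left(-4 - 0\right)^{2}}{9} \left(-15 + \frac{2}{17}\right) = - \frac{\left(-4 + 0\right)^{2}}{9} \left(- \frac{253}{17}\right) = - \frac{\left(-4\right)^{2}}{9} \left(- \frac{253}{17}\right) = \left(- \frac{1}{9}\right) 16 \left(- \frac{253}{17}\right) = \left(- \frac{16}{9}\right) \left(- \frac{253}{17}\right) = \frac{4048}{153}$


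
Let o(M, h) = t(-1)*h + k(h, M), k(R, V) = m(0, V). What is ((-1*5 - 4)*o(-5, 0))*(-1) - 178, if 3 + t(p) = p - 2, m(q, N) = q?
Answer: -178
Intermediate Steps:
k(R, V) = 0
t(p) = -5 + p (t(p) = -3 + (p - 2) = -3 + (-2 + p) = -5 + p)
o(M, h) = -6*h (o(M, h) = (-5 - 1)*h + 0 = -6*h + 0 = -6*h)
((-1*5 - 4)*o(-5, 0))*(-1) - 178 = ((-1*5 - 4)*(-6*0))*(-1) - 178 = ((-5 - 4)*0)*(-1) - 178 = -9*0*(-1) - 178 = 0*(-1) - 178 = 0 - 178 = -178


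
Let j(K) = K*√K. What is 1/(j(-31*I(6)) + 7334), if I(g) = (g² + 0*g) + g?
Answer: 3667/1130471582 + 651*I*√1302/1130471582 ≈ 3.2438e-6 + 2.0779e-5*I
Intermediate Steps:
I(g) = g + g² (I(g) = (g² + 0) + g = g² + g = g + g²)
j(K) = K^(3/2)
1/(j(-31*I(6)) + 7334) = 1/((-186*(1 + 6))^(3/2) + 7334) = 1/((-186*7)^(3/2) + 7334) = 1/((-31*42)^(3/2) + 7334) = 1/((-1302)^(3/2) + 7334) = 1/(-1302*I*√1302 + 7334) = 1/(7334 - 1302*I*√1302)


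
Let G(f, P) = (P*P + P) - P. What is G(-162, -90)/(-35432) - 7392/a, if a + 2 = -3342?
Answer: 333561/168302 ≈ 1.9819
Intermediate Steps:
G(f, P) = P² (G(f, P) = (P² + P) - P = (P + P²) - P = P²)
a = -3344 (a = -2 - 3342 = -3344)
G(-162, -90)/(-35432) - 7392/a = (-90)²/(-35432) - 7392/(-3344) = 8100*(-1/35432) - 7392*(-1/3344) = -2025/8858 + 42/19 = 333561/168302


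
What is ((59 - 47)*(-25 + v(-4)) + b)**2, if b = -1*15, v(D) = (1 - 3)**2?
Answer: 71289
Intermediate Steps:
v(D) = 4 (v(D) = (-2)**2 = 4)
b = -15
((59 - 47)*(-25 + v(-4)) + b)**2 = ((59 - 47)*(-25 + 4) - 15)**2 = (12*(-21) - 15)**2 = (-252 - 15)**2 = (-267)**2 = 71289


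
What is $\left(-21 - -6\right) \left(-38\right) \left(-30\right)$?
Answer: $-17100$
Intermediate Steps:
$\left(-21 - -6\right) \left(-38\right) \left(-30\right) = \left(-21 + 6\right) \left(-38\right) \left(-30\right) = \left(-15\right) \left(-38\right) \left(-30\right) = 570 \left(-30\right) = -17100$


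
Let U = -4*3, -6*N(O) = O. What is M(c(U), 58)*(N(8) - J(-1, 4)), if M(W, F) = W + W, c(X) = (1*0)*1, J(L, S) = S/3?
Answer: 0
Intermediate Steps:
J(L, S) = S/3 (J(L, S) = S*(⅓) = S/3)
N(O) = -O/6
U = -12
c(X) = 0 (c(X) = 0*1 = 0)
M(W, F) = 2*W
M(c(U), 58)*(N(8) - J(-1, 4)) = (2*0)*(-⅙*8 - 4/3) = 0*(-4/3 - 1*4/3) = 0*(-4/3 - 4/3) = 0*(-8/3) = 0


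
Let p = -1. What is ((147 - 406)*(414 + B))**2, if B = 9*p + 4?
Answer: 11221376761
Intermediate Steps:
B = -5 (B = 9*(-1) + 4 = -9 + 4 = -5)
((147 - 406)*(414 + B))**2 = ((147 - 406)*(414 - 5))**2 = (-259*409)**2 = (-105931)**2 = 11221376761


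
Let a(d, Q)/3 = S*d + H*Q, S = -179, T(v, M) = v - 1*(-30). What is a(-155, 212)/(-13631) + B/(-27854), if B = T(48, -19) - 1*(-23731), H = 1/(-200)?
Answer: -33035994916/4745973425 ≈ -6.9608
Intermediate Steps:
H = -1/200 ≈ -0.0050000
T(v, M) = 30 + v (T(v, M) = v + 30 = 30 + v)
a(d, Q) = -537*d - 3*Q/200 (a(d, Q) = 3*(-179*d - Q/200) = -537*d - 3*Q/200)
B = 23809 (B = (30 + 48) - 1*(-23731) = 78 + 23731 = 23809)
a(-155, 212)/(-13631) + B/(-27854) = (-537*(-155) - 3/200*212)/(-13631) + 23809/(-27854) = (83235 - 159/50)*(-1/13631) + 23809*(-1/27854) = (4161591/50)*(-1/13631) - 23809/27854 = -4161591/681550 - 23809/27854 = -33035994916/4745973425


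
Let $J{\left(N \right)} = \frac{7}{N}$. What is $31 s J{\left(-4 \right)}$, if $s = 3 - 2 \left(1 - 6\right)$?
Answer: $- \frac{2821}{4} \approx -705.25$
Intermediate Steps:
$s = 13$ ($s = 3 - 2 \left(1 - 6\right) = 3 - -10 = 3 + 10 = 13$)
$31 s J{\left(-4 \right)} = 31 \cdot 13 \frac{7}{-4} = 403 \cdot 7 \left(- \frac{1}{4}\right) = 403 \left(- \frac{7}{4}\right) = - \frac{2821}{4}$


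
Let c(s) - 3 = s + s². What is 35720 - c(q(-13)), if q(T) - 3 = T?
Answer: 35627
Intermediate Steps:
q(T) = 3 + T
c(s) = 3 + s + s² (c(s) = 3 + (s + s²) = 3 + s + s²)
35720 - c(q(-13)) = 35720 - (3 + (3 - 13) + (3 - 13)²) = 35720 - (3 - 10 + (-10)²) = 35720 - (3 - 10 + 100) = 35720 - 1*93 = 35720 - 93 = 35627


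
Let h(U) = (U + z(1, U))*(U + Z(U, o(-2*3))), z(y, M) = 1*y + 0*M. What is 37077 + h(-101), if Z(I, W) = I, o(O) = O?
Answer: 57277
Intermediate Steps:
z(y, M) = y (z(y, M) = y + 0 = y)
h(U) = 2*U*(1 + U) (h(U) = (U + 1)*(U + U) = (1 + U)*(2*U) = 2*U*(1 + U))
37077 + h(-101) = 37077 + 2*(-101)*(1 - 101) = 37077 + 2*(-101)*(-100) = 37077 + 20200 = 57277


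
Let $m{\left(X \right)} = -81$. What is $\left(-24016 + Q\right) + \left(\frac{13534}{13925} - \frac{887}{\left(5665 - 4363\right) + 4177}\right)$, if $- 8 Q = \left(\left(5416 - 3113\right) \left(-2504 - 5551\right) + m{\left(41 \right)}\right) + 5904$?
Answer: $\frac{700111092747019}{305180300} \approx 2.2941 \cdot 10^{6}$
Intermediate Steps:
$Q = \frac{9272421}{4}$ ($Q = - \frac{\left(\left(5416 - 3113\right) \left(-2504 - 5551\right) - 81\right) + 5904}{8} = - \frac{\left(2303 \left(-8055\right) - 81\right) + 5904}{8} = - \frac{\left(-18550665 - 81\right) + 5904}{8} = - \frac{-18550746 + 5904}{8} = \left(- \frac{1}{8}\right) \left(-18544842\right) = \frac{9272421}{4} \approx 2.3181 \cdot 10^{6}$)
$\left(-24016 + Q\right) + \left(\frac{13534}{13925} - \frac{887}{\left(5665 - 4363\right) + 4177}\right) = \left(-24016 + \frac{9272421}{4}\right) + \left(\frac{13534}{13925} - \frac{887}{\left(5665 - 4363\right) + 4177}\right) = \frac{9176357}{4} + \left(13534 \cdot \frac{1}{13925} - \frac{887}{1302 + 4177}\right) = \frac{9176357}{4} + \left(\frac{13534}{13925} - \frac{887}{5479}\right) = \frac{9176357}{4} + \frac{61801311}{76295075} = \frac{700111092747019}{305180300}$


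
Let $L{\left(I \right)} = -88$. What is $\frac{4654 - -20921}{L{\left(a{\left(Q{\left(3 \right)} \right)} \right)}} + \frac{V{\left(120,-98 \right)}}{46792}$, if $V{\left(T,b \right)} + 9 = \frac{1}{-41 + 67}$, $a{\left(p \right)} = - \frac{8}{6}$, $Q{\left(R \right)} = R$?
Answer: $- \frac{353572283}{1216592} \approx -290.63$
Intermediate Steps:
$a{\left(p \right)} = - \frac{4}{3}$ ($a{\left(p \right)} = \left(-8\right) \frac{1}{6} = - \frac{4}{3}$)
$V{\left(T,b \right)} = - \frac{233}{26}$ ($V{\left(T,b \right)} = -9 + \frac{1}{-41 + 67} = -9 + \frac{1}{26} = - \frac{233}{26}$)
$\frac{4654 - -20921}{L{\left(a{\left(Q{\left(3 \right)} \right)} \right)}} + \frac{V{\left(120,-98 \right)}}{46792} = \frac{4654 - -20921}{-88} - \frac{233}{26 \cdot 46792} = \left(4654 + 20921\right) \left(- \frac{1}{88}\right) - \frac{233}{1216592} = 25575 \left(- \frac{1}{88}\right) - \frac{233}{1216592} = - \frac{2325}{8} - \frac{233}{1216592} = - \frac{353572283}{1216592}$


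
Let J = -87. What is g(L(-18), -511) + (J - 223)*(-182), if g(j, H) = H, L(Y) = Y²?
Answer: 55909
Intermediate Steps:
g(L(-18), -511) + (J - 223)*(-182) = -511 + (-87 - 223)*(-182) = -511 - 310*(-182) = -511 + 56420 = 55909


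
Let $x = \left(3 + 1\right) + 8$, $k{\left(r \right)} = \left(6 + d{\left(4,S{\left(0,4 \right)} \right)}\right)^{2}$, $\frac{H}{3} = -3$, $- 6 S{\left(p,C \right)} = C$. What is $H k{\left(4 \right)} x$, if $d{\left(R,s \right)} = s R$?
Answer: $-1200$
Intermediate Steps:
$S{\left(p,C \right)} = - \frac{C}{6}$
$d{\left(R,s \right)} = R s$
$H = -9$ ($H = 3 \left(-3\right) = -9$)
$k{\left(r \right)} = \frac{100}{9}$ ($k{\left(r \right)} = \left(6 + 4 \left(\left(- \frac{1}{6}\right) 4\right)\right)^{2} = \left(6 + 4 \left(- \frac{2}{3}\right)\right)^{2} = \left(6 - \frac{8}{3}\right)^{2} = \left(\frac{10}{3}\right)^{2} = \frac{100}{9}$)
$x = 12$ ($x = 4 + 8 = 12$)
$H k{\left(4 \right)} x = \left(-9\right) \frac{100}{9} \cdot 12 = \left(-100\right) 12 = -1200$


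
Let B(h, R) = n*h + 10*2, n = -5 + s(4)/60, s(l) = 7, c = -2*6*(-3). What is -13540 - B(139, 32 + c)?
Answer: -772873/60 ≈ -12881.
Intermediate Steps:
c = 36 (c = -12*(-3) = 36)
n = -293/60 (n = -5 + 7/60 = -293/60 ≈ -4.8833)
B(h, R) = 20 - 293*h/60 (B(h, R) = -293*h/60 + 10*2 = -293*h/60 + 20 = 20 - 293*h/60)
-13540 - B(139, 32 + c) = -13540 - (20 - 293/60*139) = -13540 - (20 - 40727/60) = -13540 - 1*(-39527/60) = -13540 + 39527/60 = -772873/60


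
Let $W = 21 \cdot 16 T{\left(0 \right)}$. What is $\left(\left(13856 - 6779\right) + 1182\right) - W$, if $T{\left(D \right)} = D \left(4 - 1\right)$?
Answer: $8259$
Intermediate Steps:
$T{\left(D \right)} = 3 D$ ($T{\left(D \right)} = D 3 = 3 D$)
$W = 0$ ($W = 21 \cdot 16 \cdot 3 \cdot 0 = 336 \cdot 0 = 0$)
$\left(\left(13856 - 6779\right) + 1182\right) - W = \left(\left(13856 - 6779\right) + 1182\right) - 0 = \left(7077 + 1182\right) + 0 = 8259 + 0 = 8259$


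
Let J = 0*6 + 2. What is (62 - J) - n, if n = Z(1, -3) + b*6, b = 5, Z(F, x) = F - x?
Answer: 26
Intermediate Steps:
n = 34 (n = (1 - 1*(-3)) + 5*6 = (1 + 3) + 30 = 4 + 30 = 34)
J = 2 (J = 0 + 2 = 2)
(62 - J) - n = (62 - 1*2) - 1*34 = (62 - 2) - 34 = 60 - 34 = 26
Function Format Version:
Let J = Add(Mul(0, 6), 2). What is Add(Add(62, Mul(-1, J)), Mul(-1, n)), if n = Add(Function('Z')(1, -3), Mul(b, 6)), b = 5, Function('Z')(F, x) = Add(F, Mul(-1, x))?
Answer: 26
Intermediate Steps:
n = 34 (n = Add(Add(1, Mul(-1, -3)), Mul(5, 6)) = Add(Add(1, 3), 30) = Add(4, 30) = 34)
J = 2 (J = Add(0, 2) = 2)
Add(Add(62, Mul(-1, J)), Mul(-1, n)) = Add(Add(62, Mul(-1, 2)), Mul(-1, 34)) = Add(Add(62, -2), -34) = Add(60, -34) = 26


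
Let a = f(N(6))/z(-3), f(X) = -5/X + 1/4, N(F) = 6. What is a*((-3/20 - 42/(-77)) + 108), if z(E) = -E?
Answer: -55643/2640 ≈ -21.077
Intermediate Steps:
f(X) = ¼ - 5/X (f(X) = -5/X + 1*(¼) = -5/X + ¼ = ¼ - 5/X)
a = -7/36 (a = ((¼)*(-20 + 6)/6)/((-1*(-3))) = ((¼)*(⅙)*(-14))/3 = -7/12*⅓ = -7/36 ≈ -0.19444)
a*((-3/20 - 42/(-77)) + 108) = -7*((-3/20 - 42/(-77)) + 108)/36 = -7*((-3*1/20 - 42*(-1/77)) + 108)/36 = -7*((-3/20 + 6/11) + 108)/36 = -7*(87/220 + 108)/36 = -7/36*23847/220 = -55643/2640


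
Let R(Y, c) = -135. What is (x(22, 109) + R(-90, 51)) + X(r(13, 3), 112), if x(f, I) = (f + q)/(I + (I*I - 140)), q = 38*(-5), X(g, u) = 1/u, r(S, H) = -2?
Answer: -29863161/221200 ≈ -135.01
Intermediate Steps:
q = -190
x(f, I) = (-190 + f)/(-140 + I + I²) (x(f, I) = (f - 190)/(I + (I*I - 140)) = (-190 + f)/(I + (I² - 140)) = (-190 + f)/(I + (-140 + I²)) = (-190 + f)/(-140 + I + I²))
(x(22, 109) + R(-90, 51)) + X(r(13, 3), 112) = ((-190 + 22)/(-140 + 109 + 109²) - 135) + 1/112 = (-168/(-140 + 109 + 11881) - 135) + 1/112 = (-168/11850 - 135) + 1/112 = ((1/11850)*(-168) - 135) + 1/112 = (-28/1975 - 135) + 1/112 = -266653/1975 + 1/112 = -29863161/221200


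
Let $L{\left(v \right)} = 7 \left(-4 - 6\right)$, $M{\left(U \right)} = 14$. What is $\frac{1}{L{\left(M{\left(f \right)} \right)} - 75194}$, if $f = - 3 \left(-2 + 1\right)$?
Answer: $- \frac{1}{75264} \approx -1.3287 \cdot 10^{-5}$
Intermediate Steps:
$f = 3$ ($f = \left(-3\right) \left(-1\right) = 3$)
$L{\left(v \right)} = -70$ ($L{\left(v \right)} = 7 \left(-10\right) = -70$)
$\frac{1}{L{\left(M{\left(f \right)} \right)} - 75194} = \frac{1}{-70 - 75194} = \frac{1}{-75264} = - \frac{1}{75264}$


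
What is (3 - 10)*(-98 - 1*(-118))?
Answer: -140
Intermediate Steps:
(3 - 10)*(-98 - 1*(-118)) = -7*(-98 + 118) = -7*20 = -140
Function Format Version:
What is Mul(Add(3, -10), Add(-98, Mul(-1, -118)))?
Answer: -140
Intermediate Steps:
Mul(Add(3, -10), Add(-98, Mul(-1, -118))) = Mul(-7, Add(-98, 118)) = Mul(-7, 20) = -140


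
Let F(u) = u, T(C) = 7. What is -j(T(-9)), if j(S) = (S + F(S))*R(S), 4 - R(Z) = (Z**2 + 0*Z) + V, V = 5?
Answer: 700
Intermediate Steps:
R(Z) = -1 - Z**2 (R(Z) = 4 - ((Z**2 + 0*Z) + 5) = 4 - ((Z**2 + 0) + 5) = 4 - (Z**2 + 5) = 4 - (5 + Z**2) = 4 + (-5 - Z**2) = -1 - Z**2)
j(S) = 2*S*(-1 - S**2) (j(S) = (S + S)*(-1 - S**2) = (2*S)*(-1 - S**2) = 2*S*(-1 - S**2))
-j(T(-9)) = -(-2)*7*(1 + 7**2) = -(-2)*7*(1 + 49) = -(-2)*7*50 = -1*(-700) = 700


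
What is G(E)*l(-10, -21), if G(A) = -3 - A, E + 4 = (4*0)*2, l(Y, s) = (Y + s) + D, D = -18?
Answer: -49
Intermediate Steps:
l(Y, s) = -18 + Y + s (l(Y, s) = (Y + s) - 18 = -18 + Y + s)
E = -4 (E = -4 + (4*0)*2 = -4 + 0*2 = -4 + 0 = -4)
G(E)*l(-10, -21) = (-3 - 1*(-4))*(-18 - 10 - 21) = (-3 + 4)*(-49) = 1*(-49) = -49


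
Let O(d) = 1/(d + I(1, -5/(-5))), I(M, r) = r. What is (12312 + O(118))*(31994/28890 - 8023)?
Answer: -169773636704702/1718955 ≈ -9.8766e+7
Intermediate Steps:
O(d) = 1/(1 + d) (O(d) = 1/(d - 5/(-5)) = 1/(d - 5*(-1/5)) = 1/(d + 1) = 1/(1 + d))
(12312 + O(118))*(31994/28890 - 8023) = (12312 + 1/(1 + 118))*(31994/28890 - 8023) = (12312 + 1/119)*(31994*(1/28890) - 8023) = (12312 + 1/119)*(15997/14445 - 8023) = (1465129/119)*(-115876238/14445) = -169773636704702/1718955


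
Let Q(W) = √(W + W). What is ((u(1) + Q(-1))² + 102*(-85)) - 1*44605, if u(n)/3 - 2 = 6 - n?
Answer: -52836 + 42*I*√2 ≈ -52836.0 + 59.397*I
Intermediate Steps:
Q(W) = √2*√W (Q(W) = √(2*W) = √2*√W)
u(n) = 24 - 3*n (u(n) = 6 + 3*(6 - n) = 6 + (18 - 3*n) = 24 - 3*n)
((u(1) + Q(-1))² + 102*(-85)) - 1*44605 = (((24 - 3*1) + √2*√(-1))² + 102*(-85)) - 1*44605 = (((24 - 3) + √2*I)² - 8670) - 44605 = ((21 + I*√2)² - 8670) - 44605 = (-8670 + (21 + I*√2)²) - 44605 = -53275 + (21 + I*√2)²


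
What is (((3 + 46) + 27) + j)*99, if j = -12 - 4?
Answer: 5940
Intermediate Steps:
j = -16
(((3 + 46) + 27) + j)*99 = (((3 + 46) + 27) - 16)*99 = ((49 + 27) - 16)*99 = (76 - 16)*99 = 60*99 = 5940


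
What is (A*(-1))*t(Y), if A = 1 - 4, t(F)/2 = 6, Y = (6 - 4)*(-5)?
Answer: 36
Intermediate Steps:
Y = -10 (Y = 2*(-5) = -10)
t(F) = 12 (t(F) = 2*6 = 12)
A = -3
(A*(-1))*t(Y) = -3*(-1)*12 = 3*12 = 36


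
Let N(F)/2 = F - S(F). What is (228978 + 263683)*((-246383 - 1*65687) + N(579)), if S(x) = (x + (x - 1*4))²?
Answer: -1465343289384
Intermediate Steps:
S(x) = (-4 + 2*x)² (S(x) = (x + (x - 4))² = (x + (-4 + x))² = (-4 + 2*x)²)
N(F) = -8*(-2 + F)² + 2*F (N(F) = 2*(F - 4*(-2 + F)²) = -8*(-2 + F)² + 2*F)
(228978 + 263683)*((-246383 - 1*65687) + N(579)) = (228978 + 263683)*((-246383 - 1*65687) + (-8*(-2 + 579)² + 2*579)) = 492661*((-246383 - 65687) + (-8*577² + 1158)) = 492661*(-312070 + (-8*332929 + 1158)) = 492661*(-312070 + (-2663432 + 1158)) = 492661*(-312070 - 2662274) = 492661*(-2974344) = -1465343289384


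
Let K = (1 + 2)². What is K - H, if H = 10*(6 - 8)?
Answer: 29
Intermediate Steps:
K = 9 (K = 3² = 9)
H = -20 (H = 10*(-2) = -20)
K - H = 9 - 1*(-20) = 9 + 20 = 29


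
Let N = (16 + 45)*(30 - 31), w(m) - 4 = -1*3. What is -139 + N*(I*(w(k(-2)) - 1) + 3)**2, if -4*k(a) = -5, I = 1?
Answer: -688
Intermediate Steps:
k(a) = 5/4 (k(a) = -1/4*(-5) = 5/4)
w(m) = 1 (w(m) = 4 - 1*3 = 4 - 3 = 1)
N = -61 (N = 61*(-1) = -61)
-139 + N*(I*(w(k(-2)) - 1) + 3)**2 = -139 - 61*(1*(1 - 1) + 3)**2 = -139 - 61*(1*0 + 3)**2 = -139 - 61*(0 + 3)**2 = -139 - 61*3**2 = -139 - 61*9 = -139 - 549 = -688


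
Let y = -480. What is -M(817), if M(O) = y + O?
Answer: -337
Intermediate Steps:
M(O) = -480 + O
-M(817) = -(-480 + 817) = -1*337 = -337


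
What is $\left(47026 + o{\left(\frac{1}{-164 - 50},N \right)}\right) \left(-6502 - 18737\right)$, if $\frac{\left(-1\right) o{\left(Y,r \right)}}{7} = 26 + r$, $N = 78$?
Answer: $-1168515222$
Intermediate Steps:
$o{\left(Y,r \right)} = -182 - 7 r$ ($o{\left(Y,r \right)} = - 7 \left(26 + r\right) = -182 - 7 r$)
$\left(47026 + o{\left(\frac{1}{-164 - 50},N \right)}\right) \left(-6502 - 18737\right) = \left(47026 - 728\right) \left(-6502 - 18737\right) = \left(47026 - 728\right) \left(-25239\right) = 46298 \left(-25239\right) = -1168515222$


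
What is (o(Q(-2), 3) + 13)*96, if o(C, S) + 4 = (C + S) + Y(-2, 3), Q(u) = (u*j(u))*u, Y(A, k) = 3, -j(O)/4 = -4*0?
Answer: 1440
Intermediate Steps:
j(O) = 0 (j(O) = -(-16)*0 = -4*0 = 0)
Q(u) = 0 (Q(u) = (u*0)*u = 0*u = 0)
o(C, S) = -1 + C + S (o(C, S) = -4 + ((C + S) + 3) = -4 + (3 + C + S) = -1 + C + S)
(o(Q(-2), 3) + 13)*96 = ((-1 + 0 + 3) + 13)*96 = (2 + 13)*96 = 15*96 = 1440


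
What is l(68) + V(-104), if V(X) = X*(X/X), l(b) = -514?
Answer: -618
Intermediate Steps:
V(X) = X (V(X) = X*1 = X)
l(68) + V(-104) = -514 - 104 = -618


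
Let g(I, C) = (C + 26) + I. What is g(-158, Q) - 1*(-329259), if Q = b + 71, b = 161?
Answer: 329359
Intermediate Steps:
Q = 232 (Q = 161 + 71 = 232)
g(I, C) = 26 + C + I (g(I, C) = (26 + C) + I = 26 + C + I)
g(-158, Q) - 1*(-329259) = (26 + 232 - 158) - 1*(-329259) = 100 + 329259 = 329359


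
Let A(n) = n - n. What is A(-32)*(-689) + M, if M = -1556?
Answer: -1556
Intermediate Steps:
A(n) = 0
A(-32)*(-689) + M = 0*(-689) - 1556 = 0 - 1556 = -1556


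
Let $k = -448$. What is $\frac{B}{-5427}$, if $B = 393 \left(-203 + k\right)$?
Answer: $\frac{28427}{603} \approx 47.143$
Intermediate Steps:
$B = -255843$ ($B = 393 \left(-203 - 448\right) = 393 \left(-651\right) = -255843$)
$\frac{B}{-5427} = - \frac{255843}{-5427} = \left(-255843\right) \left(- \frac{1}{5427}\right) = \frac{28427}{603}$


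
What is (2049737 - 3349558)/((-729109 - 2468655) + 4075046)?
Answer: -1299821/877282 ≈ -1.4816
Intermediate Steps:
(2049737 - 3349558)/((-729109 - 2468655) + 4075046) = -1299821/(-3197764 + 4075046) = -1299821/877282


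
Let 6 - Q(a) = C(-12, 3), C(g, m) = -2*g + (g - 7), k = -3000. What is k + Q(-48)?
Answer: -2999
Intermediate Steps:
C(g, m) = -7 - g (C(g, m) = -2*g + (-7 + g) = -7 - g)
Q(a) = 1 (Q(a) = 6 - (-7 - 1*(-12)) = 6 - (-7 + 12) = 6 - 1*5 = 6 - 5 = 1)
k + Q(-48) = -3000 + 1 = -2999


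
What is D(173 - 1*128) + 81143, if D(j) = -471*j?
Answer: 59948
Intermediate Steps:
D(173 - 1*128) + 81143 = -471*(173 - 1*128) + 81143 = -471*(173 - 128) + 81143 = -471*45 + 81143 = -21195 + 81143 = 59948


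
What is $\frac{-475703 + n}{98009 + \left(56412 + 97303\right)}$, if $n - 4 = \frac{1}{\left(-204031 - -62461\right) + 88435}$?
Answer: $- \frac{4212711061}{2229225790} \approx -1.8898$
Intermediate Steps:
$n = \frac{212539}{53135}$ ($n = 4 + \frac{1}{\left(-204031 - -62461\right) + 88435} = 4 + \frac{1}{\left(-204031 + 62461\right) + 88435} = 4 + \frac{1}{-141570 + 88435} = 4 + \frac{1}{-53135} = 4 - \frac{1}{53135} = \frac{212539}{53135} \approx 4.0$)
$\frac{-475703 + n}{98009 + \left(56412 + 97303\right)} = \frac{-475703 + \frac{212539}{53135}}{98009 + \left(56412 + 97303\right)} = - \frac{25276266366}{53135 \left(98009 + 153715\right)} = - \frac{25276266366}{53135 \cdot 251724} = \left(- \frac{25276266366}{53135}\right) \frac{1}{251724} = - \frac{4212711061}{2229225790}$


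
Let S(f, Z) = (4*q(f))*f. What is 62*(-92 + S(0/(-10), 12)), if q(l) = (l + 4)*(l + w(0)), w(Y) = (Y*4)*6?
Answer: -5704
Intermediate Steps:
w(Y) = 24*Y (w(Y) = (4*Y)*6 = 24*Y)
q(l) = l*(4 + l) (q(l) = (l + 4)*(l + 24*0) = (4 + l)*(l + 0) = (4 + l)*l = l*(4 + l))
S(f, Z) = 4*f**2*(4 + f) (S(f, Z) = (4*(f*(4 + f)))*f = (4*f*(4 + f))*f = 4*f**2*(4 + f))
62*(-92 + S(0/(-10), 12)) = 62*(-92 + 4*(0/(-10))**2*(4 + 0/(-10))) = 62*(-92 + 4*(0*(-1/10))**2*(4 + 0*(-1/10))) = 62*(-92 + 4*0**2*(4 + 0)) = 62*(-92 + 4*0*4) = 62*(-92 + 0) = 62*(-92) = -5704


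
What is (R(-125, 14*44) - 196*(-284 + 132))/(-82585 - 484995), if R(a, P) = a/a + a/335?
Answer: -998053/19013930 ≈ -0.052491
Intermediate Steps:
R(a, P) = 1 + a/335 (R(a, P) = 1 + a*(1/335) = 1 + a/335)
(R(-125, 14*44) - 196*(-284 + 132))/(-82585 - 484995) = ((1 + (1/335)*(-125)) - 196*(-284 + 132))/(-82585 - 484995) = ((1 - 25/67) - 196*(-152))/(-567580) = (42/67 + 29792)*(-1/567580) = (1996106/67)*(-1/567580) = -998053/19013930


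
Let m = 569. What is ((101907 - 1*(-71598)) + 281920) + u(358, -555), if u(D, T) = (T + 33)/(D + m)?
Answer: 46908717/103 ≈ 4.5542e+5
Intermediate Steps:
u(D, T) = (33 + T)/(569 + D) (u(D, T) = (T + 33)/(D + 569) = (33 + T)/(569 + D))
((101907 - 1*(-71598)) + 281920) + u(358, -555) = ((101907 - 1*(-71598)) + 281920) + (33 - 555)/(569 + 358) = ((101907 + 71598) + 281920) - 522/927 = (173505 + 281920) + (1/927)*(-522) = 455425 - 58/103 = 46908717/103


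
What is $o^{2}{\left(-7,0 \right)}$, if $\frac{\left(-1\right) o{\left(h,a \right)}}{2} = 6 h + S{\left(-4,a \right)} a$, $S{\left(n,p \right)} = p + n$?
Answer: $7056$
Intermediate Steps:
$S{\left(n,p \right)} = n + p$
$o{\left(h,a \right)} = - 12 h - 2 a \left(-4 + a\right)$ ($o{\left(h,a \right)} = - 2 \left(6 h + \left(-4 + a\right) a\right) = - 2 \left(6 h + a \left(-4 + a\right)\right) = - 12 h - 2 a \left(-4 + a\right)$)
$o^{2}{\left(-7,0 \right)} = \left(\left(-12\right) \left(-7\right) - 0 \left(-4 + 0\right)\right)^{2} = \left(84 - 0 \left(-4\right)\right)^{2} = \left(84 + 0\right)^{2} = 84^{2} = 7056$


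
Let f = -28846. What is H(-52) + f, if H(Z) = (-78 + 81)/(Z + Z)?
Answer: -2999987/104 ≈ -28846.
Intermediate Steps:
H(Z) = 3/(2*Z) (H(Z) = 3/((2*Z)) = 3*(1/(2*Z)) = 3/(2*Z))
H(-52) + f = (3/2)/(-52) - 28846 = (3/2)*(-1/52) - 28846 = -3/104 - 28846 = -2999987/104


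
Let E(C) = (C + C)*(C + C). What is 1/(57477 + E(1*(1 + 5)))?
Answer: 1/57621 ≈ 1.7355e-5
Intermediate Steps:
E(C) = 4*C**2 (E(C) = (2*C)*(2*C) = 4*C**2)
1/(57477 + E(1*(1 + 5))) = 1/(57477 + 4*(1*(1 + 5))**2) = 1/(57477 + 4*(1*6)**2) = 1/(57477 + 4*6**2) = 1/(57477 + 4*36) = 1/(57477 + 144) = 1/57621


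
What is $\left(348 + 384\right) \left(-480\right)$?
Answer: $-351360$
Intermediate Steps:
$\left(348 + 384\right) \left(-480\right) = 732 \left(-480\right) = -351360$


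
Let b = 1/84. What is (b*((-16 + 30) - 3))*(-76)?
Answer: -209/21 ≈ -9.9524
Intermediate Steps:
b = 1/84 ≈ 0.011905
(b*((-16 + 30) - 3))*(-76) = (((-16 + 30) - 3)/84)*(-76) = ((14 - 3)/84)*(-76) = ((1/84)*11)*(-76) = (11/84)*(-76) = -209/21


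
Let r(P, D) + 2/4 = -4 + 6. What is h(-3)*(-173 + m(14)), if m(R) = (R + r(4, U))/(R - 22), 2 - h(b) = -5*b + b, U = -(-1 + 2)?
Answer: 13995/8 ≈ 1749.4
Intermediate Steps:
U = -1 (U = -1*1 = -1)
r(P, D) = 3/2 (r(P, D) = -1/2 + (-4 + 6) = -1/2 + 2 = 3/2)
h(b) = 2 + 4*b (h(b) = 2 - (-5*b + b) = 2 - (-4)*b = 2 + 4*b)
m(R) = (3/2 + R)/(-22 + R) (m(R) = (R + 3/2)/(R - 22) = (3/2 + R)/(-22 + R))
h(-3)*(-173 + m(14)) = (2 + 4*(-3))*(-173 + (3/2 + 14)/(-22 + 14)) = (2 - 12)*(-173 + (31/2)/(-8)) = -10*(-173 - 1/8*31/2) = -10*(-173 - 31/16) = -10*(-2799/16) = 13995/8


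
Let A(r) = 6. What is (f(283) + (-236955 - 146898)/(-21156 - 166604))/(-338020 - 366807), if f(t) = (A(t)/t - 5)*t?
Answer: 264169987/132338317520 ≈ 0.0019962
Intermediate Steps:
f(t) = t*(-5 + 6/t) (f(t) = (6/t - 5)*t = (-5 + 6/t)*t = t*(-5 + 6/t))
(f(283) + (-236955 - 146898)/(-21156 - 166604))/(-338020 - 366807) = ((6 - 5*283) + (-236955 - 146898)/(-21156 - 166604))/(-338020 - 366807) = ((6 - 1415) - 383853/(-187760))/(-704827) = (-1409 - 383853*(-1/187760))*(-1/704827) = (-1409 + 383853/187760)*(-1/704827) = -264169987/187760*(-1/704827) = 264169987/132338317520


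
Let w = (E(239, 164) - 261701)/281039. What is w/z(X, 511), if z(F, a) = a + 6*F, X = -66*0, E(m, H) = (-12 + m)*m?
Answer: -207448/143610929 ≈ -0.0014445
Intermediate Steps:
E(m, H) = m*(-12 + m)
X = 0
w = -207448/281039 (w = (239*(-12 + 239) - 261701)/281039 = (239*227 - 261701)*(1/281039) = (54253 - 261701)*(1/281039) = -207448*1/281039 = -207448/281039 ≈ -0.73815)
w/z(X, 511) = -207448/(281039*(511 + 6*0)) = -207448/(281039*(511 + 0)) = -207448/281039/511 = -207448/281039*1/511 = -207448/143610929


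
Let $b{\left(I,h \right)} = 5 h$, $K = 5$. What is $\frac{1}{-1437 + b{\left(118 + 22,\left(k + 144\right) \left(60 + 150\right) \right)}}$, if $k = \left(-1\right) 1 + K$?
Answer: $\frac{1}{153963} \approx 6.4951 \cdot 10^{-6}$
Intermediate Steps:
$k = 4$ ($k = \left(-1\right) 1 + 5 = -1 + 5 = 4$)
$\frac{1}{-1437 + b{\left(118 + 22,\left(k + 144\right) \left(60 + 150\right) \right)}} = \frac{1}{-1437 + 5 \left(4 + 144\right) \left(60 + 150\right)} = \frac{1}{-1437 + 5 \cdot 148 \cdot 210} = \frac{1}{-1437 + 5 \cdot 31080} = \frac{1}{-1437 + 155400} = \frac{1}{153963}$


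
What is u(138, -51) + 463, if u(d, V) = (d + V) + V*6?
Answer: 244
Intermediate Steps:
u(d, V) = d + 7*V (u(d, V) = (V + d) + 6*V = d + 7*V)
u(138, -51) + 463 = (138 + 7*(-51)) + 463 = (138 - 357) + 463 = -219 + 463 = 244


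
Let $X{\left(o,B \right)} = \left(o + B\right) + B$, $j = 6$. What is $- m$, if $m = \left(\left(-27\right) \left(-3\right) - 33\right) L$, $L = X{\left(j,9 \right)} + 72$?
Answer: $-4608$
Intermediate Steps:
$X{\left(o,B \right)} = o + 2 B$ ($X{\left(o,B \right)} = \left(B + o\right) + B = o + 2 B$)
$L = 96$ ($L = \left(6 + 2 \cdot 9\right) + 72 = \left(6 + 18\right) + 72 = 24 + 72 = 96$)
$m = 4608$ ($m = \left(\left(-27\right) \left(-3\right) - 33\right) 96 = \left(81 - 33\right) 96 = 48 \cdot 96 = 4608$)
$- m = \left(-1\right) 4608 = -4608$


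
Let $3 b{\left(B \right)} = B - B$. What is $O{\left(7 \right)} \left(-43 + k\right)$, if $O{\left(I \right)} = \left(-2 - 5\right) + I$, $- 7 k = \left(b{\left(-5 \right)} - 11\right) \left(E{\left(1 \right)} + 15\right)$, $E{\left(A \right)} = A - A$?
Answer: $0$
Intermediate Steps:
$E{\left(A \right)} = 0$
$b{\left(B \right)} = 0$ ($b{\left(B \right)} = \frac{B - B}{3} = \frac{1}{3} \cdot 0 = 0$)
$k = \frac{165}{7}$ ($k = - \frac{\left(0 - 11\right) \left(0 + 15\right)}{7} = - \frac{\left(-11\right) 15}{7} = \left(- \frac{1}{7}\right) \left(-165\right) = \frac{165}{7} \approx 23.571$)
$O{\left(I \right)} = -7 + I$
$O{\left(7 \right)} \left(-43 + k\right) = \left(-7 + 7\right) \left(-43 + \frac{165}{7}\right) = 0 \left(- \frac{136}{7}\right) = 0$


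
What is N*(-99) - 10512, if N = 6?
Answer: -11106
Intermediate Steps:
N*(-99) - 10512 = 6*(-99) - 10512 = -594 - 10512 = -11106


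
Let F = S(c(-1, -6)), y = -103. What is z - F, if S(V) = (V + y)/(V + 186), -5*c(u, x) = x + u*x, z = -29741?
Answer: -5531723/186 ≈ -29740.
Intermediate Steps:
c(u, x) = -x/5 - u*x/5 (c(u, x) = -(x + u*x)/5 = -x/5 - u*x/5)
S(V) = (-103 + V)/(186 + V) (S(V) = (V - 103)/(V + 186) = (-103 + V)/(186 + V))
F = -103/186 (F = (-103 - ⅕*(-6)*(1 - 1))/(186 - ⅕*(-6)*(1 - 1)) = (-103 - ⅕*(-6)*0)/(186 - ⅕*(-6)*0) = (-103 + 0)/(186 + 0) = -103/186 ≈ -0.55376)
z - F = -29741 - 1*(-103/186) = -29741 + 103/186 = -5531723/186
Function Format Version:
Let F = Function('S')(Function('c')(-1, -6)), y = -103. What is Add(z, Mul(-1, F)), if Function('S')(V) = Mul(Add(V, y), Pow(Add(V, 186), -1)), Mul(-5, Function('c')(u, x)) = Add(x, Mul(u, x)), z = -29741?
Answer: Rational(-5531723, 186) ≈ -29740.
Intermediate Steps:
Function('c')(u, x) = Add(Mul(Rational(-1, 5), x), Mul(Rational(-1, 5), u, x)) (Function('c')(u, x) = Mul(Rational(-1, 5), Add(x, Mul(u, x))) = Add(Mul(Rational(-1, 5), x), Mul(Rational(-1, 5), u, x)))
Function('S')(V) = Mul(Pow(Add(186, V), -1), Add(-103, V)) (Function('S')(V) = Mul(Add(V, -103), Pow(Add(V, 186), -1)) = Mul(Add(-103, V), Pow(Add(186, V), -1)) = Mul(Pow(Add(186, V), -1), Add(-103, V)))
F = Rational(-103, 186) (F = Mul(Pow(Add(186, Mul(Rational(-1, 5), -6, Add(1, -1))), -1), Add(-103, Mul(Rational(-1, 5), -6, Add(1, -1)))) = Mul(Pow(Add(186, Mul(Rational(-1, 5), -6, 0)), -1), Add(-103, Mul(Rational(-1, 5), -6, 0))) = Mul(Pow(Add(186, 0), -1), Add(-103, 0)) = Mul(Pow(186, -1), -103) = Mul(Rational(1, 186), -103) = Rational(-103, 186) ≈ -0.55376)
Add(z, Mul(-1, F)) = Add(-29741, Mul(-1, Rational(-103, 186))) = Add(-29741, Rational(103, 186)) = Rational(-5531723, 186)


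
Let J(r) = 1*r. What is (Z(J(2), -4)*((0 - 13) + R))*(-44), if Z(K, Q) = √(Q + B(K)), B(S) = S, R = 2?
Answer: 484*I*√2 ≈ 684.48*I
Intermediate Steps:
J(r) = r
Z(K, Q) = √(K + Q) (Z(K, Q) = √(Q + K) = √(K + Q))
(Z(J(2), -4)*((0 - 13) + R))*(-44) = (√(2 - 4)*((0 - 13) + 2))*(-44) = (√(-2)*(-13 + 2))*(-44) = ((I*√2)*(-11))*(-44) = -11*I*√2*(-44) = 484*I*√2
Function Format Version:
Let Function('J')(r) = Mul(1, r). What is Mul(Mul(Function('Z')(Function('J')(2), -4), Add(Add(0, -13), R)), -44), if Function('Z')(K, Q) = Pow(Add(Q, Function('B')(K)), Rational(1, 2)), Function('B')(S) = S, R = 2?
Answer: Mul(484, I, Pow(2, Rational(1, 2))) ≈ Mul(684.48, I)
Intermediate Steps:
Function('J')(r) = r
Function('Z')(K, Q) = Pow(Add(K, Q), Rational(1, 2)) (Function('Z')(K, Q) = Pow(Add(Q, K), Rational(1, 2)) = Pow(Add(K, Q), Rational(1, 2)))
Mul(Mul(Function('Z')(Function('J')(2), -4), Add(Add(0, -13), R)), -44) = Mul(Mul(Pow(Add(2, -4), Rational(1, 2)), Add(Add(0, -13), 2)), -44) = Mul(Mul(Pow(-2, Rational(1, 2)), Add(-13, 2)), -44) = Mul(Mul(Mul(I, Pow(2, Rational(1, 2))), -11), -44) = Mul(Mul(-11, I, Pow(2, Rational(1, 2))), -44) = Mul(484, I, Pow(2, Rational(1, 2)))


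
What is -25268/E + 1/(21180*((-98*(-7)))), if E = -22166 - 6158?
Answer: 91782732241/102883247880 ≈ 0.89211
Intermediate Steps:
E = -28324
-25268/E + 1/(21180*((-98*(-7)))) = -25268/(-28324) + 1/(21180*((-98*(-7)))) = -25268*(-1/28324) + (1/21180)/686 = 6317/7081 + (1/21180)*(1/686) = 6317/7081 + 1/14529480 = 91782732241/102883247880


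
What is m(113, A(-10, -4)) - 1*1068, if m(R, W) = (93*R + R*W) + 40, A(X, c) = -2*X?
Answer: 11741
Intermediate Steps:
m(R, W) = 40 + 93*R + R*W
m(113, A(-10, -4)) - 1*1068 = (40 + 93*113 + 113*(-2*(-10))) - 1*1068 = (40 + 10509 + 113*20) - 1068 = (40 + 10509 + 2260) - 1068 = 12809 - 1068 = 11741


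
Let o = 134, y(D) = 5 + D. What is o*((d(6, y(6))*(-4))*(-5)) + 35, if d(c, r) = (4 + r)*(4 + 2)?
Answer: 241235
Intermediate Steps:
d(c, r) = 24 + 6*r (d(c, r) = (4 + r)*6 = 24 + 6*r)
o*((d(6, y(6))*(-4))*(-5)) + 35 = 134*(((24 + 6*(5 + 6))*(-4))*(-5)) + 35 = 134*(((24 + 6*11)*(-4))*(-5)) + 35 = 134*(((24 + 66)*(-4))*(-5)) + 35 = 134*((90*(-4))*(-5)) + 35 = 134*(-360*(-5)) + 35 = 134*1800 + 35 = 241200 + 35 = 241235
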